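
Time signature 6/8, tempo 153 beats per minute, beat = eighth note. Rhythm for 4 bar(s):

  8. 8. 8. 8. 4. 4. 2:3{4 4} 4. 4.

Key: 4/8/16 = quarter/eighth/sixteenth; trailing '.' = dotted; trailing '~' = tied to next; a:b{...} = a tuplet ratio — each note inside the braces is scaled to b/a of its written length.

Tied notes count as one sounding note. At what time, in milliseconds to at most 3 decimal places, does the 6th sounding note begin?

note 6 onset = 9b = 3529.412ms

1. 0.0ms @ 0 + 588.235ms (3/2)
2. 588.235ms @ 3/2 + 588.235ms (3/2)
3. 1176.471ms @ 3 + 588.235ms (3/2)
4. 1764.706ms @ 9/2 + 588.235ms (3/2)
5. 2352.941ms @ 6 + 1176.471ms (3)
6. 3529.412ms @ 9 + 1176.471ms (3)
7. 4705.882ms @ 12 + 1176.471ms (3)
8. 5882.353ms @ 15 + 1176.471ms (3)
9. 7058.824ms @ 18 + 1176.471ms (3)
10. 8235.294ms @ 21 + 1176.471ms (3)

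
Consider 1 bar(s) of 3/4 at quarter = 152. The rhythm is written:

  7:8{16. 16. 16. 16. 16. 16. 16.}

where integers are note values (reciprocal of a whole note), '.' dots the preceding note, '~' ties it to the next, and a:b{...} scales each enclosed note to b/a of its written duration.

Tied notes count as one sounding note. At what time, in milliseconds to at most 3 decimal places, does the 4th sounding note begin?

1. 0.0ms @ 0 + 169.173ms (3/7)
2. 169.173ms @ 3/7 + 169.173ms (3/7)
3. 338.346ms @ 6/7 + 169.173ms (3/7)
4. 507.519ms @ 9/7 + 169.173ms (3/7)
5. 676.692ms @ 12/7 + 169.173ms (3/7)
6. 845.865ms @ 15/7 + 169.173ms (3/7)
7. 1015.038ms @ 18/7 + 169.173ms (3/7)

note 4 onset = 9/7b = 507.519ms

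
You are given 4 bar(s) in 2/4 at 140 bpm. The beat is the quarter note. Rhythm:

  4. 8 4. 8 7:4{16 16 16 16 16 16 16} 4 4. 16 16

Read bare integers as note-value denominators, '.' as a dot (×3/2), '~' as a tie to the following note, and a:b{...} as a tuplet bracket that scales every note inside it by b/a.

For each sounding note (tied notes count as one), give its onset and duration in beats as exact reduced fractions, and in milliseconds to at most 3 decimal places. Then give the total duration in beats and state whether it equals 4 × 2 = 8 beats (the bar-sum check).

1) 0.0ms=0b +642.857ms=3/2b
2) 642.857ms=3/2b +214.286ms=1/2b
3) 857.143ms=2b +642.857ms=3/2b
4) 1500.0ms=7/2b +214.286ms=1/2b
5) 1714.286ms=4b +61.224ms=1/7b
6) 1775.51ms=29/7b +61.224ms=1/7b
7) 1836.735ms=30/7b +61.224ms=1/7b
8) 1897.959ms=31/7b +61.224ms=1/7b
9) 1959.184ms=32/7b +61.224ms=1/7b
10) 2020.408ms=33/7b +61.224ms=1/7b
11) 2081.633ms=34/7b +61.224ms=1/7b
12) 2142.857ms=5b +428.571ms=1b
13) 2571.429ms=6b +642.857ms=3/2b
14) 3214.286ms=15/2b +107.143ms=1/4b
15) 3321.429ms=31/4b +107.143ms=1/4b
Σ=8b of 8 (140bpm 2/4) — PASS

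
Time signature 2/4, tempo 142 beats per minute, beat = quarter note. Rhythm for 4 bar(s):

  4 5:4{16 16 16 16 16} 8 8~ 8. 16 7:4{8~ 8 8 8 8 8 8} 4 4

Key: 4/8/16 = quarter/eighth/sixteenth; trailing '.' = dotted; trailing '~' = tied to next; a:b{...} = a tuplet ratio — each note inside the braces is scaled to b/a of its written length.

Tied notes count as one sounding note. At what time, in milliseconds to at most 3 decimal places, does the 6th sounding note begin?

1. 0.0ms @ 0 + 422.535ms (1)
2. 422.535ms @ 1 + 84.507ms (1/5)
3. 507.042ms @ 6/5 + 84.507ms (1/5)
4. 591.549ms @ 7/5 + 84.507ms (1/5)
5. 676.056ms @ 8/5 + 84.507ms (1/5)
6. 760.563ms @ 9/5 + 84.507ms (1/5)
7. 845.07ms @ 2 + 211.268ms (1/2)
8. 1056.338ms @ 5/2 + 528.169ms (5/4)
9. 1584.507ms @ 15/4 + 105.634ms (1/4)
10. 1690.141ms @ 4 + 241.449ms (4/7)
11. 1931.59ms @ 32/7 + 120.724ms (2/7)
12. 2052.314ms @ 34/7 + 120.724ms (2/7)
13. 2173.038ms @ 36/7 + 120.724ms (2/7)
14. 2293.763ms @ 38/7 + 120.724ms (2/7)
15. 2414.487ms @ 40/7 + 120.724ms (2/7)
16. 2535.211ms @ 6 + 422.535ms (1)
17. 2957.746ms @ 7 + 422.535ms (1)

note 6 onset = 9/5b = 760.563ms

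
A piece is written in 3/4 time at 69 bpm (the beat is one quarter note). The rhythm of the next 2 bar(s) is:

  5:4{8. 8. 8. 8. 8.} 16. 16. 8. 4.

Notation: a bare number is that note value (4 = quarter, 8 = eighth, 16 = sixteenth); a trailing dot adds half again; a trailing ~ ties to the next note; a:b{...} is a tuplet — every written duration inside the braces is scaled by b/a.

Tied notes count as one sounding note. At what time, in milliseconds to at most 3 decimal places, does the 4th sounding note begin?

1. 0.0ms @ 0 + 521.739ms (3/5)
2. 521.739ms @ 3/5 + 521.739ms (3/5)
3. 1043.478ms @ 6/5 + 521.739ms (3/5)
4. 1565.217ms @ 9/5 + 521.739ms (3/5)
5. 2086.957ms @ 12/5 + 521.739ms (3/5)
6. 2608.696ms @ 3 + 326.087ms (3/8)
7. 2934.783ms @ 27/8 + 326.087ms (3/8)
8. 3260.87ms @ 15/4 + 652.174ms (3/4)
9. 3913.043ms @ 9/2 + 1304.348ms (3/2)

note 4 onset = 9/5b = 1565.217ms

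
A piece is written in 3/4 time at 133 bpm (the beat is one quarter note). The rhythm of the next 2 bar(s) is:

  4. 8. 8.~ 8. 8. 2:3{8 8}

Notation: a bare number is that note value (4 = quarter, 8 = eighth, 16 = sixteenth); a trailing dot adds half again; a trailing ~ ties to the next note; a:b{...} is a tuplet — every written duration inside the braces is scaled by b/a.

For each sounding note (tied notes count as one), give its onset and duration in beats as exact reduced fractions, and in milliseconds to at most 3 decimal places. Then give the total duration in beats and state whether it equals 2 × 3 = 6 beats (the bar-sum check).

1) 0.0ms=0b +676.692ms=3/2b
2) 676.692ms=3/2b +338.346ms=3/4b
3) 1015.038ms=9/4b +676.692ms=3/2b
4) 1691.729ms=15/4b +338.346ms=3/4b
5) 2030.075ms=9/2b +338.346ms=3/4b
6) 2368.421ms=21/4b +338.346ms=3/4b
Σ=6b of 6 (133bpm 3/4) — PASS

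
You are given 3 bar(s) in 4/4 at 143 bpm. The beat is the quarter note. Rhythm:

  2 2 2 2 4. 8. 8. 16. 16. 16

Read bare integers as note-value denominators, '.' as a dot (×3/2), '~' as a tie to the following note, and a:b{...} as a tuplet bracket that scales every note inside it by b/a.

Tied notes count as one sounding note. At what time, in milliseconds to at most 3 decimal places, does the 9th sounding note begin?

1. 0.0ms @ 0 + 839.161ms (2)
2. 839.161ms @ 2 + 839.161ms (2)
3. 1678.322ms @ 4 + 839.161ms (2)
4. 2517.483ms @ 6 + 839.161ms (2)
5. 3356.643ms @ 8 + 629.371ms (3/2)
6. 3986.014ms @ 19/2 + 314.685ms (3/4)
7. 4300.699ms @ 41/4 + 314.685ms (3/4)
8. 4615.385ms @ 11 + 157.343ms (3/8)
9. 4772.727ms @ 91/8 + 157.343ms (3/8)
10. 4930.07ms @ 47/4 + 104.895ms (1/4)

note 9 onset = 91/8b = 4772.727ms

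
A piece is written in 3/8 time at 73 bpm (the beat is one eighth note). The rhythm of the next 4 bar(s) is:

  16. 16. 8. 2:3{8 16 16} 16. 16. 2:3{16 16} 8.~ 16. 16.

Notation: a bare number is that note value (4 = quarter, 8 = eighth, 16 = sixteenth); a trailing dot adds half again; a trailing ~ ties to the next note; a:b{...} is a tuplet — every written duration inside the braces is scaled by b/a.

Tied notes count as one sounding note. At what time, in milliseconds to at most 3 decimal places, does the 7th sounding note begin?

1. 0.0ms @ 0 + 616.438ms (3/4)
2. 616.438ms @ 3/4 + 616.438ms (3/4)
3. 1232.877ms @ 3/2 + 1232.877ms (3/2)
4. 2465.753ms @ 3 + 1232.877ms (3/2)
5. 3698.63ms @ 9/2 + 616.438ms (3/4)
6. 4315.068ms @ 21/4 + 616.438ms (3/4)
7. 4931.507ms @ 6 + 616.438ms (3/4)
8. 5547.945ms @ 27/4 + 616.438ms (3/4)
9. 6164.384ms @ 15/2 + 616.438ms (3/4)
10. 6780.822ms @ 33/4 + 616.438ms (3/4)
11. 7397.26ms @ 9 + 1849.315ms (9/4)
12. 9246.575ms @ 45/4 + 616.438ms (3/4)

note 7 onset = 6b = 4931.507ms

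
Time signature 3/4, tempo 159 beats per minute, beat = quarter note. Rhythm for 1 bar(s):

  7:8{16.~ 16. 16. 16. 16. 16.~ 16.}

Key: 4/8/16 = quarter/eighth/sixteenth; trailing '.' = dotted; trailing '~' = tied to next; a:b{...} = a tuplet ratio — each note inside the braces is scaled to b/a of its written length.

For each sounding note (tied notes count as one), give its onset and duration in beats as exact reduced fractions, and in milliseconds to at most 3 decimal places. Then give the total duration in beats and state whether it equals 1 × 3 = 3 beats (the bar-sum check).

1) 0.0ms=0b +323.45ms=6/7b
2) 323.45ms=6/7b +161.725ms=3/7b
3) 485.175ms=9/7b +161.725ms=3/7b
4) 646.9ms=12/7b +161.725ms=3/7b
5) 808.625ms=15/7b +323.45ms=6/7b
Σ=3b of 3 (159bpm 3/4) — PASS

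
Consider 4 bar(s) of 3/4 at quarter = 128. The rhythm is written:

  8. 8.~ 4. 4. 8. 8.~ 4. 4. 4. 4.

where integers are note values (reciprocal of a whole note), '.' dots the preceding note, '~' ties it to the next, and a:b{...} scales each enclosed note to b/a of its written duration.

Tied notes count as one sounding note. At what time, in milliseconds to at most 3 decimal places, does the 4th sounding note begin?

1. 0.0ms @ 0 + 351.562ms (3/4)
2. 351.562ms @ 3/4 + 1054.688ms (9/4)
3. 1406.25ms @ 3 + 703.125ms (3/2)
4. 2109.375ms @ 9/2 + 351.562ms (3/4)
5. 2460.938ms @ 21/4 + 1054.688ms (9/4)
6. 3515.625ms @ 15/2 + 703.125ms (3/2)
7. 4218.75ms @ 9 + 703.125ms (3/2)
8. 4921.875ms @ 21/2 + 703.125ms (3/2)

note 4 onset = 9/2b = 2109.375ms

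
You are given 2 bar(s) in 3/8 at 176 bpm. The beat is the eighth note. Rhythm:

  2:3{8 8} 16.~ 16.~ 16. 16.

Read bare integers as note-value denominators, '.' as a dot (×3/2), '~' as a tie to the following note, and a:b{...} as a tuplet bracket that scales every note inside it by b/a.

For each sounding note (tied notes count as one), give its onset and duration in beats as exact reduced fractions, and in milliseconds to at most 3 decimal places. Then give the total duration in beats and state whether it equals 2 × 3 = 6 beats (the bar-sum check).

1) 0.0ms=0b +511.364ms=3/2b
2) 511.364ms=3/2b +511.364ms=3/2b
3) 1022.727ms=3b +767.045ms=9/4b
4) 1789.773ms=21/4b +255.682ms=3/4b
Σ=6b of 6 (176bpm 3/8) — PASS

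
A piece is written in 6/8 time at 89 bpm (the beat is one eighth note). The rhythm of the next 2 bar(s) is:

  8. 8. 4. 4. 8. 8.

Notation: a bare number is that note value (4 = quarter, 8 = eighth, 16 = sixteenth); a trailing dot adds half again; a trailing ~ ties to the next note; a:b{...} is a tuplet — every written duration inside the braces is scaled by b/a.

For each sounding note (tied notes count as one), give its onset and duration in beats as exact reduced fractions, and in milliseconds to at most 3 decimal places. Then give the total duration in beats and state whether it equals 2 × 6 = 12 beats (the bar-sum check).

1) 0.0ms=0b +1011.236ms=3/2b
2) 1011.236ms=3/2b +1011.236ms=3/2b
3) 2022.472ms=3b +2022.472ms=3b
4) 4044.944ms=6b +2022.472ms=3b
5) 6067.416ms=9b +1011.236ms=3/2b
6) 7078.652ms=21/2b +1011.236ms=3/2b
Σ=12b of 12 (89bpm 6/8) — PASS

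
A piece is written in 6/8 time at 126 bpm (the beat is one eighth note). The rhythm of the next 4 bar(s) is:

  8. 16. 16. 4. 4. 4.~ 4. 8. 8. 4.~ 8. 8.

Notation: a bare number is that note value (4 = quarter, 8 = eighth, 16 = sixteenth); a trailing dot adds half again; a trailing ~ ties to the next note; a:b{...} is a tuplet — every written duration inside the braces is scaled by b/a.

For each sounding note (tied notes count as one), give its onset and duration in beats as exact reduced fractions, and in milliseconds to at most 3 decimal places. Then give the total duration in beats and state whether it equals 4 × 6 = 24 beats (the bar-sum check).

1) 0.0ms=0b +714.286ms=3/2b
2) 714.286ms=3/2b +357.143ms=3/4b
3) 1071.429ms=9/4b +357.143ms=3/4b
4) 1428.571ms=3b +1428.571ms=3b
5) 2857.143ms=6b +1428.571ms=3b
6) 4285.714ms=9b +2857.143ms=6b
7) 7142.857ms=15b +714.286ms=3/2b
8) 7857.143ms=33/2b +714.286ms=3/2b
9) 8571.429ms=18b +2142.857ms=9/2b
10) 10714.286ms=45/2b +714.286ms=3/2b
Σ=24b of 24 (126bpm 6/8) — PASS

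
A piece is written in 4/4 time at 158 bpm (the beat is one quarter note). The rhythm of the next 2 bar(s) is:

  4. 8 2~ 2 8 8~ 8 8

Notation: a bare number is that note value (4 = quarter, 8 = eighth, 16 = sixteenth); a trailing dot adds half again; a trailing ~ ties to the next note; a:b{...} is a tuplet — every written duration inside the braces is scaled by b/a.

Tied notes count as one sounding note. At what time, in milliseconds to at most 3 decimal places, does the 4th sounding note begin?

1. 0.0ms @ 0 + 569.62ms (3/2)
2. 569.62ms @ 3/2 + 189.873ms (1/2)
3. 759.494ms @ 2 + 1518.987ms (4)
4. 2278.481ms @ 6 + 189.873ms (1/2)
5. 2468.354ms @ 13/2 + 379.747ms (1)
6. 2848.101ms @ 15/2 + 189.873ms (1/2)

note 4 onset = 6b = 2278.481ms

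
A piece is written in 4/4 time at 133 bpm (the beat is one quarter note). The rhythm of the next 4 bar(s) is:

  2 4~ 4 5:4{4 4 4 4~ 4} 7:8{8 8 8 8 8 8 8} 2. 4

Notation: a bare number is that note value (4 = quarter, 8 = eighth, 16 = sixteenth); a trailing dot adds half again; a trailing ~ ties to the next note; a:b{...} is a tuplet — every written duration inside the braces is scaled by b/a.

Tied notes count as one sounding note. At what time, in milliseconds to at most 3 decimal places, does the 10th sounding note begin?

1. 0.0ms @ 0 + 902.256ms (2)
2. 902.256ms @ 2 + 902.256ms (2)
3. 1804.511ms @ 4 + 360.902ms (4/5)
4. 2165.414ms @ 24/5 + 360.902ms (4/5)
5. 2526.316ms @ 28/5 + 360.902ms (4/5)
6. 2887.218ms @ 32/5 + 721.805ms (8/5)
7. 3609.023ms @ 8 + 257.787ms (4/7)
8. 3866.81ms @ 60/7 + 257.787ms (4/7)
9. 4124.597ms @ 64/7 + 257.787ms (4/7)
10. 4382.385ms @ 68/7 + 257.787ms (4/7)
11. 4640.172ms @ 72/7 + 257.787ms (4/7)
12. 4897.959ms @ 76/7 + 257.787ms (4/7)
13. 5155.747ms @ 80/7 + 257.787ms (4/7)
14. 5413.534ms @ 12 + 1353.383ms (3)
15. 6766.917ms @ 15 + 451.128ms (1)

note 10 onset = 68/7b = 4382.385ms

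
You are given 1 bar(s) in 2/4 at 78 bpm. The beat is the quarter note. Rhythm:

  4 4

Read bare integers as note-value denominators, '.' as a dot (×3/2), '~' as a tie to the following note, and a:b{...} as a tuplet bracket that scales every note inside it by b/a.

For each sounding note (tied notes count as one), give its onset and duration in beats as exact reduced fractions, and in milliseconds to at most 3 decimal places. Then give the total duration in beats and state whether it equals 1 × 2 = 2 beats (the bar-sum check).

1) 0.0ms=0b +769.231ms=1b
2) 769.231ms=1b +769.231ms=1b
Σ=2b of 2 (78bpm 2/4) — PASS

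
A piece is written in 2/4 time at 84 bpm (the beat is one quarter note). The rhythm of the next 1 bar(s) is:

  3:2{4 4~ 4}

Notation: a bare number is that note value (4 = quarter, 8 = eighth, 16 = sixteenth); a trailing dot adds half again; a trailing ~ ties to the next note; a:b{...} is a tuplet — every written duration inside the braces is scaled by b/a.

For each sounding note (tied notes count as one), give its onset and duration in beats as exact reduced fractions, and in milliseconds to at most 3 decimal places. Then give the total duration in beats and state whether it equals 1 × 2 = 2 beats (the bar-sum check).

1) 0.0ms=0b +476.19ms=2/3b
2) 476.19ms=2/3b +952.381ms=4/3b
Σ=2b of 2 (84bpm 2/4) — PASS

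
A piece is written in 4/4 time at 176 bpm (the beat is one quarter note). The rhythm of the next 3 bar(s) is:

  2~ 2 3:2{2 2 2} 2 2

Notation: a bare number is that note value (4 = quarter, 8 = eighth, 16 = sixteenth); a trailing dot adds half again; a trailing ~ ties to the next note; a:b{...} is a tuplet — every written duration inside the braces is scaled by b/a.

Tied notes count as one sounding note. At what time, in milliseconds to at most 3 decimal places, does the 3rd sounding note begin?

note 3 onset = 16/3b = 1818.182ms

1. 0.0ms @ 0 + 1363.636ms (4)
2. 1363.636ms @ 4 + 454.545ms (4/3)
3. 1818.182ms @ 16/3 + 454.545ms (4/3)
4. 2272.727ms @ 20/3 + 454.545ms (4/3)
5. 2727.273ms @ 8 + 681.818ms (2)
6. 3409.091ms @ 10 + 681.818ms (2)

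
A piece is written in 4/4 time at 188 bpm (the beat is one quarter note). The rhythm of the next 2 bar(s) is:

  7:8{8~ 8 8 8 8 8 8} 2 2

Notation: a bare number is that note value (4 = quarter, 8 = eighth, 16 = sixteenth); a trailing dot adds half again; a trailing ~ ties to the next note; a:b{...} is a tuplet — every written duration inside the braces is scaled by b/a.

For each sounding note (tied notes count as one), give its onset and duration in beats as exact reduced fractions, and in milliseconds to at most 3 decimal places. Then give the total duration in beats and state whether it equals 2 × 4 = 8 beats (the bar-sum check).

1) 0.0ms=0b +364.742ms=8/7b
2) 364.742ms=8/7b +182.371ms=4/7b
3) 547.112ms=12/7b +182.371ms=4/7b
4) 729.483ms=16/7b +182.371ms=4/7b
5) 911.854ms=20/7b +182.371ms=4/7b
6) 1094.225ms=24/7b +182.371ms=4/7b
7) 1276.596ms=4b +638.298ms=2b
8) 1914.894ms=6b +638.298ms=2b
Σ=8b of 8 (188bpm 4/4) — PASS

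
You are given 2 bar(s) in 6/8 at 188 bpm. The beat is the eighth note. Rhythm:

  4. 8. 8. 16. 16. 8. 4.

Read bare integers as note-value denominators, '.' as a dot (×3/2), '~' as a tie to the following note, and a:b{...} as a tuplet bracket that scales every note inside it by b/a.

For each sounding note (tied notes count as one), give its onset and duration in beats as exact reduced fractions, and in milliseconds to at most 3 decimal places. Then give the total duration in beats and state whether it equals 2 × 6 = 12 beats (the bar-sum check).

1) 0.0ms=0b +957.447ms=3b
2) 957.447ms=3b +478.723ms=3/2b
3) 1436.17ms=9/2b +478.723ms=3/2b
4) 1914.894ms=6b +239.362ms=3/4b
5) 2154.255ms=27/4b +239.362ms=3/4b
6) 2393.617ms=15/2b +478.723ms=3/2b
7) 2872.34ms=9b +957.447ms=3b
Σ=12b of 12 (188bpm 6/8) — PASS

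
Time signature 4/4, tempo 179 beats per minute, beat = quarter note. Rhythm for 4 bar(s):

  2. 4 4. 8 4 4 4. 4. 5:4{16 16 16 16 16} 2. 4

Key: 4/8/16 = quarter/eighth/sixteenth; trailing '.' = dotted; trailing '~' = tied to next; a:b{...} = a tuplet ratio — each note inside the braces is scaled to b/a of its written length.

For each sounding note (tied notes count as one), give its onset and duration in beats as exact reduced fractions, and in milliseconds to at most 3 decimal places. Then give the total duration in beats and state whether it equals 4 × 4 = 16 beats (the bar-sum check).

1) 0.0ms=0b +1005.587ms=3b
2) 1005.587ms=3b +335.196ms=1b
3) 1340.782ms=4b +502.793ms=3/2b
4) 1843.575ms=11/2b +167.598ms=1/2b
5) 2011.173ms=6b +335.196ms=1b
6) 2346.369ms=7b +335.196ms=1b
7) 2681.564ms=8b +502.793ms=3/2b
8) 3184.358ms=19/2b +502.793ms=3/2b
9) 3687.151ms=11b +67.039ms=1/5b
10) 3754.19ms=56/5b +67.039ms=1/5b
11) 3821.229ms=57/5b +67.039ms=1/5b
12) 3888.268ms=58/5b +67.039ms=1/5b
13) 3955.307ms=59/5b +67.039ms=1/5b
14) 4022.346ms=12b +1005.587ms=3b
15) 5027.933ms=15b +335.196ms=1b
Σ=16b of 16 (179bpm 4/4) — PASS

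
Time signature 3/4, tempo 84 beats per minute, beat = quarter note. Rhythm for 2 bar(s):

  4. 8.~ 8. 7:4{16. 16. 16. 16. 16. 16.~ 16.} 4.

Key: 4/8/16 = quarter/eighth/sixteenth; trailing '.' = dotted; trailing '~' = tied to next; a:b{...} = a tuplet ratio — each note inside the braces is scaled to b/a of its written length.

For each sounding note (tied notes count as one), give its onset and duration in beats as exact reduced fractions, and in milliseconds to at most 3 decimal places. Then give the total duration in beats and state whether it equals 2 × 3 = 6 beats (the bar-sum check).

1) 0.0ms=0b +1071.429ms=3/2b
2) 1071.429ms=3/2b +1071.429ms=3/2b
3) 2142.857ms=3b +153.061ms=3/14b
4) 2295.918ms=45/14b +153.061ms=3/14b
5) 2448.98ms=24/7b +153.061ms=3/14b
6) 2602.041ms=51/14b +153.061ms=3/14b
7) 2755.102ms=27/7b +153.061ms=3/14b
8) 2908.163ms=57/14b +306.122ms=3/7b
9) 3214.286ms=9/2b +1071.429ms=3/2b
Σ=6b of 6 (84bpm 3/4) — PASS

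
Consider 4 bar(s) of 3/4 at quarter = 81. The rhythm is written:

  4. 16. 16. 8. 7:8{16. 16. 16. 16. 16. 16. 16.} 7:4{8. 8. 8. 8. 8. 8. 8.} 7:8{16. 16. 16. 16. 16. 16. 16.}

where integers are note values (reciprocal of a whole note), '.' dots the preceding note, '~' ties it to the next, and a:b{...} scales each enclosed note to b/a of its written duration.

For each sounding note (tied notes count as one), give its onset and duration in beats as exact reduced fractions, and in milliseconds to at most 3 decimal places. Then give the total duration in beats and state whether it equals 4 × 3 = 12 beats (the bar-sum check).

1) 0.0ms=0b +1111.111ms=3/2b
2) 1111.111ms=3/2b +277.778ms=3/8b
3) 1388.889ms=15/8b +277.778ms=3/8b
4) 1666.667ms=9/4b +555.556ms=3/4b
5) 2222.222ms=3b +317.46ms=3/7b
6) 2539.683ms=24/7b +317.46ms=3/7b
7) 2857.143ms=27/7b +317.46ms=3/7b
8) 3174.603ms=30/7b +317.46ms=3/7b
9) 3492.063ms=33/7b +317.46ms=3/7b
10) 3809.524ms=36/7b +317.46ms=3/7b
11) 4126.984ms=39/7b +317.46ms=3/7b
12) 4444.444ms=6b +317.46ms=3/7b
13) 4761.905ms=45/7b +317.46ms=3/7b
14) 5079.365ms=48/7b +317.46ms=3/7b
15) 5396.825ms=51/7b +317.46ms=3/7b
16) 5714.286ms=54/7b +317.46ms=3/7b
17) 6031.746ms=57/7b +317.46ms=3/7b
18) 6349.206ms=60/7b +317.46ms=3/7b
19) 6666.667ms=9b +317.46ms=3/7b
20) 6984.127ms=66/7b +317.46ms=3/7b
21) 7301.587ms=69/7b +317.46ms=3/7b
22) 7619.048ms=72/7b +317.46ms=3/7b
23) 7936.508ms=75/7b +317.46ms=3/7b
24) 8253.968ms=78/7b +317.46ms=3/7b
25) 8571.429ms=81/7b +317.46ms=3/7b
Σ=12b of 12 (81bpm 3/4) — PASS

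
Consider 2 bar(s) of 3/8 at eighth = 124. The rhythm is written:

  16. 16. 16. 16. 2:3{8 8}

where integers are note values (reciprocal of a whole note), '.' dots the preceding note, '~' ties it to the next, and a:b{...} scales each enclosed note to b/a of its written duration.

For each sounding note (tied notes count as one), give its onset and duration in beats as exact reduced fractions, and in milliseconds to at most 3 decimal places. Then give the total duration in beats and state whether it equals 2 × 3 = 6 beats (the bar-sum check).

1) 0.0ms=0b +362.903ms=3/4b
2) 362.903ms=3/4b +362.903ms=3/4b
3) 725.806ms=3/2b +362.903ms=3/4b
4) 1088.71ms=9/4b +362.903ms=3/4b
5) 1451.613ms=3b +725.806ms=3/2b
6) 2177.419ms=9/2b +725.806ms=3/2b
Σ=6b of 6 (124bpm 3/8) — PASS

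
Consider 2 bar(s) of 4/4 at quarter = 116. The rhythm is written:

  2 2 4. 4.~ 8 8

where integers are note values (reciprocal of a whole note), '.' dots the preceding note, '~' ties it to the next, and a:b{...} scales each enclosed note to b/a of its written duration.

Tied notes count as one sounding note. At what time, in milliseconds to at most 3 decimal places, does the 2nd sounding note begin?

1. 0.0ms @ 0 + 1034.483ms (2)
2. 1034.483ms @ 2 + 1034.483ms (2)
3. 2068.966ms @ 4 + 775.862ms (3/2)
4. 2844.828ms @ 11/2 + 1034.483ms (2)
5. 3879.31ms @ 15/2 + 258.621ms (1/2)

note 2 onset = 2b = 1034.483ms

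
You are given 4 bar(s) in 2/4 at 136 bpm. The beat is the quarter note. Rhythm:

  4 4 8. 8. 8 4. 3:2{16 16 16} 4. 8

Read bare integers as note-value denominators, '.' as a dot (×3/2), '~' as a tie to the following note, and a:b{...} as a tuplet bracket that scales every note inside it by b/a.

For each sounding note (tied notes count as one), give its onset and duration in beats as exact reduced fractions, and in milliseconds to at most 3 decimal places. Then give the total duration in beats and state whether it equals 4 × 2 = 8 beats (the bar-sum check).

1) 0.0ms=0b +441.176ms=1b
2) 441.176ms=1b +441.176ms=1b
3) 882.353ms=2b +330.882ms=3/4b
4) 1213.235ms=11/4b +330.882ms=3/4b
5) 1544.118ms=7/2b +220.588ms=1/2b
6) 1764.706ms=4b +661.765ms=3/2b
7) 2426.471ms=11/2b +73.529ms=1/6b
8) 2500.0ms=17/3b +73.529ms=1/6b
9) 2573.529ms=35/6b +73.529ms=1/6b
10) 2647.059ms=6b +661.765ms=3/2b
11) 3308.824ms=15/2b +220.588ms=1/2b
Σ=8b of 8 (136bpm 2/4) — PASS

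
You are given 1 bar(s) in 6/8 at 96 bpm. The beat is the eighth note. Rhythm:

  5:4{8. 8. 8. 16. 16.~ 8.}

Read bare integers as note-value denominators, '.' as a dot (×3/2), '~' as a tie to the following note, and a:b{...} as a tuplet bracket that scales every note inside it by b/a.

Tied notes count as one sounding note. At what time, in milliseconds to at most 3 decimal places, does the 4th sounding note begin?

1. 0.0ms @ 0 + 750.0ms (6/5)
2. 750.0ms @ 6/5 + 750.0ms (6/5)
3. 1500.0ms @ 12/5 + 750.0ms (6/5)
4. 2250.0ms @ 18/5 + 375.0ms (3/5)
5. 2625.0ms @ 21/5 + 1125.0ms (9/5)

note 4 onset = 18/5b = 2250.0ms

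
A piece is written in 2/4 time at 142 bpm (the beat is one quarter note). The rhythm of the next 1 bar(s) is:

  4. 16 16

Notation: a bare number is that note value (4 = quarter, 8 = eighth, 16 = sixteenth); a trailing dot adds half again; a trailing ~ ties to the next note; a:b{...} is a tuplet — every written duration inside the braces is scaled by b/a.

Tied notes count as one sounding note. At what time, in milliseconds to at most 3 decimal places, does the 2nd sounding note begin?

note 2 onset = 3/2b = 633.803ms

1. 0.0ms @ 0 + 633.803ms (3/2)
2. 633.803ms @ 3/2 + 105.634ms (1/4)
3. 739.437ms @ 7/4 + 105.634ms (1/4)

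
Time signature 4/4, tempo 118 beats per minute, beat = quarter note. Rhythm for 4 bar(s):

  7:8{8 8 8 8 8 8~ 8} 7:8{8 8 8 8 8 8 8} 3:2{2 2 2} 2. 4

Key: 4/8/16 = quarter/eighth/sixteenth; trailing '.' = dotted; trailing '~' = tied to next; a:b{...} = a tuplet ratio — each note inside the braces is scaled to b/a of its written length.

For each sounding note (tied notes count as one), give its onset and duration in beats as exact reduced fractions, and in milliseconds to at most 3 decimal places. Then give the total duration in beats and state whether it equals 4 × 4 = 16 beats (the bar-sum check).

1) 0.0ms=0b +290.557ms=4/7b
2) 290.557ms=4/7b +290.557ms=4/7b
3) 581.114ms=8/7b +290.557ms=4/7b
4) 871.671ms=12/7b +290.557ms=4/7b
5) 1162.228ms=16/7b +290.557ms=4/7b
6) 1452.785ms=20/7b +581.114ms=8/7b
7) 2033.898ms=4b +290.557ms=4/7b
8) 2324.455ms=32/7b +290.557ms=4/7b
9) 2615.012ms=36/7b +290.557ms=4/7b
10) 2905.569ms=40/7b +290.557ms=4/7b
11) 3196.126ms=44/7b +290.557ms=4/7b
12) 3486.683ms=48/7b +290.557ms=4/7b
13) 3777.24ms=52/7b +290.557ms=4/7b
14) 4067.797ms=8b +677.966ms=4/3b
15) 4745.763ms=28/3b +677.966ms=4/3b
16) 5423.729ms=32/3b +677.966ms=4/3b
17) 6101.695ms=12b +1525.424ms=3b
18) 7627.119ms=15b +508.475ms=1b
Σ=16b of 16 (118bpm 4/4) — PASS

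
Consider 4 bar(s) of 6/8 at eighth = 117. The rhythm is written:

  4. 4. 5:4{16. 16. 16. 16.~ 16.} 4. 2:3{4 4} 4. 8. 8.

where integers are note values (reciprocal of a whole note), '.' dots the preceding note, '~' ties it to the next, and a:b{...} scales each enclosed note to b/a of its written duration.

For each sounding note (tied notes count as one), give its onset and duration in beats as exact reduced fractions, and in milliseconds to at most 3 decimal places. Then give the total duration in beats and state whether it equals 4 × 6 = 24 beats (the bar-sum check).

1) 0.0ms=0b +1538.462ms=3b
2) 1538.462ms=3b +1538.462ms=3b
3) 3076.923ms=6b +307.692ms=3/5b
4) 3384.615ms=33/5b +307.692ms=3/5b
5) 3692.308ms=36/5b +307.692ms=3/5b
6) 4000.0ms=39/5b +615.385ms=6/5b
7) 4615.385ms=9b +1538.462ms=3b
8) 6153.846ms=12b +1538.462ms=3b
9) 7692.308ms=15b +1538.462ms=3b
10) 9230.769ms=18b +1538.462ms=3b
11) 10769.231ms=21b +769.231ms=3/2b
12) 11538.462ms=45/2b +769.231ms=3/2b
Σ=24b of 24 (117bpm 6/8) — PASS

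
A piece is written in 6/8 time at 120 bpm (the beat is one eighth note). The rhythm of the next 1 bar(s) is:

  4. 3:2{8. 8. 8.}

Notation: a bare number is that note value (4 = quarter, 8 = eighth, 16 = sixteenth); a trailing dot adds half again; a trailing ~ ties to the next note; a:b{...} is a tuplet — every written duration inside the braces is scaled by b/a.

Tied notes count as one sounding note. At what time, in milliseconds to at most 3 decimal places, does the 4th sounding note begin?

1. 0.0ms @ 0 + 1500.0ms (3)
2. 1500.0ms @ 3 + 500.0ms (1)
3. 2000.0ms @ 4 + 500.0ms (1)
4. 2500.0ms @ 5 + 500.0ms (1)

note 4 onset = 5b = 2500.0ms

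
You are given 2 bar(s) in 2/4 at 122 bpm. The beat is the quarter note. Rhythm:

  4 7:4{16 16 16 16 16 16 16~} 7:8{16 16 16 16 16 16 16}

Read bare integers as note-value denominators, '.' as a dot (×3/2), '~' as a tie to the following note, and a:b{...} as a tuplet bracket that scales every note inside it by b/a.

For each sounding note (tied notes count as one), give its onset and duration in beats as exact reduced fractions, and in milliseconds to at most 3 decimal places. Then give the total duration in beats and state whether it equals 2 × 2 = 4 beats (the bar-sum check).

1) 0.0ms=0b +491.803ms=1b
2) 491.803ms=1b +70.258ms=1/7b
3) 562.061ms=8/7b +70.258ms=1/7b
4) 632.319ms=9/7b +70.258ms=1/7b
5) 702.576ms=10/7b +70.258ms=1/7b
6) 772.834ms=11/7b +70.258ms=1/7b
7) 843.091ms=12/7b +70.258ms=1/7b
8) 913.349ms=13/7b +210.773ms=3/7b
9) 1124.122ms=16/7b +140.515ms=2/7b
10) 1264.637ms=18/7b +140.515ms=2/7b
11) 1405.152ms=20/7b +140.515ms=2/7b
12) 1545.667ms=22/7b +140.515ms=2/7b
13) 1686.183ms=24/7b +140.515ms=2/7b
14) 1826.698ms=26/7b +140.515ms=2/7b
Σ=4b of 4 (122bpm 2/4) — PASS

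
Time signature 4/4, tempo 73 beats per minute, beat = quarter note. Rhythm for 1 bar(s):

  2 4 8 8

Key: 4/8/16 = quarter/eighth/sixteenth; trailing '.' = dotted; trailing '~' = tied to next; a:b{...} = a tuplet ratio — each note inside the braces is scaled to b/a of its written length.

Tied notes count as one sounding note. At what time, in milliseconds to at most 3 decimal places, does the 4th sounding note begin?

1. 0.0ms @ 0 + 1643.836ms (2)
2. 1643.836ms @ 2 + 821.918ms (1)
3. 2465.753ms @ 3 + 410.959ms (1/2)
4. 2876.712ms @ 7/2 + 410.959ms (1/2)

note 4 onset = 7/2b = 2876.712ms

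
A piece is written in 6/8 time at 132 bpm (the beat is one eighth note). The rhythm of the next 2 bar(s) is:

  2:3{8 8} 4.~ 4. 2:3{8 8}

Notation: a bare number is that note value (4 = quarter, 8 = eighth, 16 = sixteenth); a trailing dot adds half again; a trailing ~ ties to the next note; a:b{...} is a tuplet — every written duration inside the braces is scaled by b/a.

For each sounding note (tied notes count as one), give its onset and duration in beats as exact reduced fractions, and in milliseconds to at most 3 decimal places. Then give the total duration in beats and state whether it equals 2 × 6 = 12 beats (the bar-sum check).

1) 0.0ms=0b +681.818ms=3/2b
2) 681.818ms=3/2b +681.818ms=3/2b
3) 1363.636ms=3b +2727.273ms=6b
4) 4090.909ms=9b +681.818ms=3/2b
5) 4772.727ms=21/2b +681.818ms=3/2b
Σ=12b of 12 (132bpm 6/8) — PASS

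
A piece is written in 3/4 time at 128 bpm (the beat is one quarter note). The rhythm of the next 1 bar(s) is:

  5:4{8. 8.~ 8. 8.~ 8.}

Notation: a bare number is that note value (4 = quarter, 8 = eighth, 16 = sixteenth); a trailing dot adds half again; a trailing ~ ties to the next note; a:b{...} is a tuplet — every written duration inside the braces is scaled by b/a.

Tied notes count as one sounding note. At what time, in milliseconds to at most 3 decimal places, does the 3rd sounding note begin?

note 3 onset = 9/5b = 843.75ms

1. 0.0ms @ 0 + 281.25ms (3/5)
2. 281.25ms @ 3/5 + 562.5ms (6/5)
3. 843.75ms @ 9/5 + 562.5ms (6/5)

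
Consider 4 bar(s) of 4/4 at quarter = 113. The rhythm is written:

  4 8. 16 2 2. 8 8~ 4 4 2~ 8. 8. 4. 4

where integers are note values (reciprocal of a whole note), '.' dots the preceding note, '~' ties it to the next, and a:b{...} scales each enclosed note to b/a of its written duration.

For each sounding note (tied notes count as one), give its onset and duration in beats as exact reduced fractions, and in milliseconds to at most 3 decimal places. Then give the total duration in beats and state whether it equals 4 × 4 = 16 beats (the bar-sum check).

1) 0.0ms=0b +530.973ms=1b
2) 530.973ms=1b +398.23ms=3/4b
3) 929.204ms=7/4b +132.743ms=1/4b
4) 1061.947ms=2b +1061.947ms=2b
5) 2123.894ms=4b +1592.92ms=3b
6) 3716.814ms=7b +265.487ms=1/2b
7) 3982.301ms=15/2b +796.46ms=3/2b
8) 4778.761ms=9b +530.973ms=1b
9) 5309.735ms=10b +1460.177ms=11/4b
10) 6769.912ms=51/4b +398.23ms=3/4b
11) 7168.142ms=27/2b +796.46ms=3/2b
12) 7964.602ms=15b +530.973ms=1b
Σ=16b of 16 (113bpm 4/4) — PASS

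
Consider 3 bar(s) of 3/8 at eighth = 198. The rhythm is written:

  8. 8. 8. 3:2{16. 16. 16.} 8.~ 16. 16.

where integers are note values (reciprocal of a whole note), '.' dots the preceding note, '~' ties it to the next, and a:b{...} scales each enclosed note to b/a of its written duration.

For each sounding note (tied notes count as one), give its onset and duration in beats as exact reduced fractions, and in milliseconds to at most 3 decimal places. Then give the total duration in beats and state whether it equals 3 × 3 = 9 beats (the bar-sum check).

1) 0.0ms=0b +454.545ms=3/2b
2) 454.545ms=3/2b +454.545ms=3/2b
3) 909.091ms=3b +454.545ms=3/2b
4) 1363.636ms=9/2b +151.515ms=1/2b
5) 1515.152ms=5b +151.515ms=1/2b
6) 1666.667ms=11/2b +151.515ms=1/2b
7) 1818.182ms=6b +681.818ms=9/4b
8) 2500.0ms=33/4b +227.273ms=3/4b
Σ=9b of 9 (198bpm 3/8) — PASS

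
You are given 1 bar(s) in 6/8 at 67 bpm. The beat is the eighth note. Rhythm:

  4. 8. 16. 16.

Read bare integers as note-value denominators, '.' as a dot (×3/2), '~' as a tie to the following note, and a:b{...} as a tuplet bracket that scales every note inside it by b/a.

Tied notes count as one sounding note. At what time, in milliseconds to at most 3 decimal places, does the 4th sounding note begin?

1. 0.0ms @ 0 + 2686.567ms (3)
2. 2686.567ms @ 3 + 1343.284ms (3/2)
3. 4029.851ms @ 9/2 + 671.642ms (3/4)
4. 4701.493ms @ 21/4 + 671.642ms (3/4)

note 4 onset = 21/4b = 4701.493ms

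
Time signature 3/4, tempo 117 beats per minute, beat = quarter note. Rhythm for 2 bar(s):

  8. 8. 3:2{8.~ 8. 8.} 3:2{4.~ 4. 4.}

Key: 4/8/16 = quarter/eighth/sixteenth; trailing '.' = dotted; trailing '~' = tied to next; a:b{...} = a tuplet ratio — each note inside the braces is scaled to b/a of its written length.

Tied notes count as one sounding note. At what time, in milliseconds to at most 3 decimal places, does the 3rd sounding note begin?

1. 0.0ms @ 0 + 384.615ms (3/4)
2. 384.615ms @ 3/4 + 384.615ms (3/4)
3. 769.231ms @ 3/2 + 512.821ms (1)
4. 1282.051ms @ 5/2 + 256.41ms (1/2)
5. 1538.462ms @ 3 + 1025.641ms (2)
6. 2564.103ms @ 5 + 512.821ms (1)

note 3 onset = 3/2b = 769.231ms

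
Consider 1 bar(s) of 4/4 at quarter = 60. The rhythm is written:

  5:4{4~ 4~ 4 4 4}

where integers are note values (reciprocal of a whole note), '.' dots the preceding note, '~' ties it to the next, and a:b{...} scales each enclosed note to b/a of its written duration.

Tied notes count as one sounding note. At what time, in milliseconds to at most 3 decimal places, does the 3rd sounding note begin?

note 3 onset = 16/5b = 3200.0ms

1. 0.0ms @ 0 + 2400.0ms (12/5)
2. 2400.0ms @ 12/5 + 800.0ms (4/5)
3. 3200.0ms @ 16/5 + 800.0ms (4/5)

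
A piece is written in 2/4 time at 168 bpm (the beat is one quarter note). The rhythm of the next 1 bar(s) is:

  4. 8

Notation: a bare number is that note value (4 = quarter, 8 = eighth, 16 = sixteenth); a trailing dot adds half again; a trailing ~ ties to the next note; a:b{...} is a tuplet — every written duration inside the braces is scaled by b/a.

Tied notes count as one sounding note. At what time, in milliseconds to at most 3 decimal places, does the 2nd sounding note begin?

1. 0.0ms @ 0 + 535.714ms (3/2)
2. 535.714ms @ 3/2 + 178.571ms (1/2)

note 2 onset = 3/2b = 535.714ms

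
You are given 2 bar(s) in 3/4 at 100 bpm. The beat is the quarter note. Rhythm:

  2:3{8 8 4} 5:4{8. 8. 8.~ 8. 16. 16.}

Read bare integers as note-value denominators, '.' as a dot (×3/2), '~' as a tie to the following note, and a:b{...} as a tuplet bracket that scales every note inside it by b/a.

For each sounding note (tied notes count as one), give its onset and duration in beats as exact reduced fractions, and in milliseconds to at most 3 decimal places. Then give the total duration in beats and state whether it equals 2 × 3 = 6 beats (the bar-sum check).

1) 0.0ms=0b +450.0ms=3/4b
2) 450.0ms=3/4b +450.0ms=3/4b
3) 900.0ms=3/2b +900.0ms=3/2b
4) 1800.0ms=3b +360.0ms=3/5b
5) 2160.0ms=18/5b +360.0ms=3/5b
6) 2520.0ms=21/5b +720.0ms=6/5b
7) 3240.0ms=27/5b +180.0ms=3/10b
8) 3420.0ms=57/10b +180.0ms=3/10b
Σ=6b of 6 (100bpm 3/4) — PASS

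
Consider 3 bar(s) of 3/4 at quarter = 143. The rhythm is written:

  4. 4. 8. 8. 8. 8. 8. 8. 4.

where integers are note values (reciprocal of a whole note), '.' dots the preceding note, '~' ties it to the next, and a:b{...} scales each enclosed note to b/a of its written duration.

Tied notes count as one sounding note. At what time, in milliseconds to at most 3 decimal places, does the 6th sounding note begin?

1. 0.0ms @ 0 + 629.371ms (3/2)
2. 629.371ms @ 3/2 + 629.371ms (3/2)
3. 1258.741ms @ 3 + 314.685ms (3/4)
4. 1573.427ms @ 15/4 + 314.685ms (3/4)
5. 1888.112ms @ 9/2 + 314.685ms (3/4)
6. 2202.797ms @ 21/4 + 314.685ms (3/4)
7. 2517.483ms @ 6 + 314.685ms (3/4)
8. 2832.168ms @ 27/4 + 314.685ms (3/4)
9. 3146.853ms @ 15/2 + 629.371ms (3/2)

note 6 onset = 21/4b = 2202.797ms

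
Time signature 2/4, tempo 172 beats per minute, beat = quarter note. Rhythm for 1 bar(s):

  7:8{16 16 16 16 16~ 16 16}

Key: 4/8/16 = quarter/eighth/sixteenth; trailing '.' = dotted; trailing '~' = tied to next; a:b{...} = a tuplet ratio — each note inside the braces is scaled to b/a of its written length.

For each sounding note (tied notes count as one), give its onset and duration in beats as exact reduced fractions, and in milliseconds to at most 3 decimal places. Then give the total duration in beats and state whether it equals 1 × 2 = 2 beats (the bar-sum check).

1) 0.0ms=0b +99.668ms=2/7b
2) 99.668ms=2/7b +99.668ms=2/7b
3) 199.336ms=4/7b +99.668ms=2/7b
4) 299.003ms=6/7b +99.668ms=2/7b
5) 398.671ms=8/7b +199.336ms=4/7b
6) 598.007ms=12/7b +99.668ms=2/7b
Σ=2b of 2 (172bpm 2/4) — PASS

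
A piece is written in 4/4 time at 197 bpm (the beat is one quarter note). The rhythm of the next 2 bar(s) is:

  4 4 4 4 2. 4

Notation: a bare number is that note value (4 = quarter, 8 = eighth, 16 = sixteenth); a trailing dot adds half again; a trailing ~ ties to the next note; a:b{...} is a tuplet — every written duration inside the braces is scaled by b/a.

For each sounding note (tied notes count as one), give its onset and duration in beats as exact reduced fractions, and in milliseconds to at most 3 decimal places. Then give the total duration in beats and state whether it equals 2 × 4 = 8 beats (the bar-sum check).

1) 0.0ms=0b +304.569ms=1b
2) 304.569ms=1b +304.569ms=1b
3) 609.137ms=2b +304.569ms=1b
4) 913.706ms=3b +304.569ms=1b
5) 1218.274ms=4b +913.706ms=3b
6) 2131.98ms=7b +304.569ms=1b
Σ=8b of 8 (197bpm 4/4) — PASS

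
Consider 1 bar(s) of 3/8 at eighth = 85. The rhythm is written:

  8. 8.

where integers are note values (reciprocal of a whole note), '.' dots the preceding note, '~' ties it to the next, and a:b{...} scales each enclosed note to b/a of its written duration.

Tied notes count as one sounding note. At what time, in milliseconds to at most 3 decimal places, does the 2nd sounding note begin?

note 2 onset = 3/2b = 1058.824ms

1. 0.0ms @ 0 + 1058.824ms (3/2)
2. 1058.824ms @ 3/2 + 1058.824ms (3/2)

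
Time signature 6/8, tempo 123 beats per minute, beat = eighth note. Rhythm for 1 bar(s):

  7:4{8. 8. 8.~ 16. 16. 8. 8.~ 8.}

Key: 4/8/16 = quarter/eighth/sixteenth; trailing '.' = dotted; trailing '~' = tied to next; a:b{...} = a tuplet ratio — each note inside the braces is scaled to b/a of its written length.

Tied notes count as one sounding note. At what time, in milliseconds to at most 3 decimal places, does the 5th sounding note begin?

1. 0.0ms @ 0 + 418.118ms (6/7)
2. 418.118ms @ 6/7 + 418.118ms (6/7)
3. 836.237ms @ 12/7 + 627.178ms (9/7)
4. 1463.415ms @ 3 + 209.059ms (3/7)
5. 1672.474ms @ 24/7 + 418.118ms (6/7)
6. 2090.592ms @ 30/7 + 836.237ms (12/7)

note 5 onset = 24/7b = 1672.474ms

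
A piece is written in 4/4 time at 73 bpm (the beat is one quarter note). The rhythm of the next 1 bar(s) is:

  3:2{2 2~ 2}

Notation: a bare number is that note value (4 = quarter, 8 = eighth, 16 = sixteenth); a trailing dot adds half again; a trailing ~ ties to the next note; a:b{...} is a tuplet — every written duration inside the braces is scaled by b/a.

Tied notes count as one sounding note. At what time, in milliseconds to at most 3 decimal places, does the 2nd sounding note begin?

note 2 onset = 4/3b = 1095.89ms

1. 0.0ms @ 0 + 1095.89ms (4/3)
2. 1095.89ms @ 4/3 + 2191.781ms (8/3)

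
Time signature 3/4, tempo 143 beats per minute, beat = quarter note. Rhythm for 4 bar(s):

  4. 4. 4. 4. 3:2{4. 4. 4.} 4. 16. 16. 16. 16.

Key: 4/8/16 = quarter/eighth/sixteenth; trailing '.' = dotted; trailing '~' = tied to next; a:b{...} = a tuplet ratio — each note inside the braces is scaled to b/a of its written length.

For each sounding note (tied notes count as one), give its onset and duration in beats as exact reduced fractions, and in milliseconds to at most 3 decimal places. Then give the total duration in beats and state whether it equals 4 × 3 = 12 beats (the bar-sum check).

1) 0.0ms=0b +629.371ms=3/2b
2) 629.371ms=3/2b +629.371ms=3/2b
3) 1258.741ms=3b +629.371ms=3/2b
4) 1888.112ms=9/2b +629.371ms=3/2b
5) 2517.483ms=6b +419.58ms=1b
6) 2937.063ms=7b +419.58ms=1b
7) 3356.643ms=8b +419.58ms=1b
8) 3776.224ms=9b +629.371ms=3/2b
9) 4405.594ms=21/2b +157.343ms=3/8b
10) 4562.937ms=87/8b +157.343ms=3/8b
11) 4720.28ms=45/4b +157.343ms=3/8b
12) 4877.622ms=93/8b +157.343ms=3/8b
Σ=12b of 12 (143bpm 3/4) — PASS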